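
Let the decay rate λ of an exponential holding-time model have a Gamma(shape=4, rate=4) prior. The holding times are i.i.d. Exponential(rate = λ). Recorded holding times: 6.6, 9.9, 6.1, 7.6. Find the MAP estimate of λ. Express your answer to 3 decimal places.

The Exponential(rate=λ) likelihood is ∝ λ^n e^(−λΣtᵢ). Here n = 4 and Σtᵢ = 6.6 + 9.9 + 6.1 + 7.6 = 30.2.
Posterior ∝ λ^3e^(−4λ) · λ^4e^(−30.2λ) = λ^7e^(−34.2λ), i.e. Gamma(8, 34.2).
Mode = (a−1)/b = 7/34.2 ≈ 0.205.

λ̂_MAP = 0.205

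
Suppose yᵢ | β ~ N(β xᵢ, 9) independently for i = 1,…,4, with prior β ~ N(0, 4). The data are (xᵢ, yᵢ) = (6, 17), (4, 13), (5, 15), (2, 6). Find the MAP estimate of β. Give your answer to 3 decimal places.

log p(β | y) = −Σ(yᵢ − βxᵢ)²/(2·9) − β²/(2·4) + const.
Setting the derivative to zero: Σxᵢ(yᵢ − βxᵢ)/9 − β/4 = 0, so β = Σxᵢyᵢ / (Σxᵢ² + σ²/τ²).
Σxᵢyᵢ = 6·17 + 4·13 + 5·15 + 2·6 = 241; Σxᵢ² = 81; σ²/τ² = 2.25.
β̂_MAP = 241 / (81 + 2.25) = 241/83.25 ≈ 2.895.

β̂_MAP = 2.895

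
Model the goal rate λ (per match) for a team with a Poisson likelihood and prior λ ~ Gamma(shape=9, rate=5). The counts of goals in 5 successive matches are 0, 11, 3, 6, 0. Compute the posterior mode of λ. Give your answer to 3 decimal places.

Σxᵢ = 0+11+3+6+0 = 20, with n = 5.
Posterior ∝ λ^8e^(−5λ) · λ^20e^(−5λ) = λ^28e^(−10λ), i.e. Gamma(shape=29, rate=10).
The mode of a Gamma(a, b) with a ≥ 1 (shape–rate) is (a−1)/b = 28/10 ≈ 2.800.

λ̂_MAP = 2.800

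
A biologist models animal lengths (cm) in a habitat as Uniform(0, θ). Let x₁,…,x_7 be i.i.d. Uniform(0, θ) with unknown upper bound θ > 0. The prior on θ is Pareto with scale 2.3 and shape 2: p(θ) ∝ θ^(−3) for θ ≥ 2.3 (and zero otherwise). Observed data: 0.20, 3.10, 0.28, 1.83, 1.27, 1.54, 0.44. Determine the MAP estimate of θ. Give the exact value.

The Uniform(0, θ) likelihood is θ^(−n) for θ ≥ max(xᵢ), zero otherwise. Here max(xᵢ) = 3.10.
Posterior ∝ θ^(−3) · θ^(−7) = θ^(−10) on θ ≥ max(2.3, 3.10) = 3.10.
This density is strictly decreasing in θ, so the posterior mode lies at the lower boundary of the support.

θ̂_MAP = 3.10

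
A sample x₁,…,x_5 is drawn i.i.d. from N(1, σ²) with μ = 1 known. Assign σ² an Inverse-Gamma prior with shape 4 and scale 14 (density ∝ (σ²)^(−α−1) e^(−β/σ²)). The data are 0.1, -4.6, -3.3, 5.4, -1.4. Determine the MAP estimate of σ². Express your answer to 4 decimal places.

σ̂²_MAP = 6.9187

Sum of squared deviations about the known mean: SS = (0.1−1)² + (-4.6−1)² + (-3.3−1)² + (5.4−1)² + (-1.4−1)² = 75.78.
The Normal likelihood contributes (σ²)^(−n/2) exp(−SS/(2σ²)), so the posterior is Inverse-Gamma(α + n/2, β + SS/2) = Inverse-Gamma(6.5, 51.89).
The mode of Inverse-Gamma(a, b) is b/(a+1) = 51.89/7.5 ≈ 6.9187.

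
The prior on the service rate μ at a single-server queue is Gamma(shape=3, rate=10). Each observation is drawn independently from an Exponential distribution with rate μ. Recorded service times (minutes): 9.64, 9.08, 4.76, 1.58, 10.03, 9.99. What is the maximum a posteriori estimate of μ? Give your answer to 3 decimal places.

μ̂_MAP = 0.145

The Exponential(rate=μ) likelihood is ∝ μ^n e^(−μΣtᵢ). Here n = 6 and Σtᵢ = 9.64 + 9.08 + 4.76 + 1.58 + 10.03 + 9.99 = 45.08.
Posterior ∝ μ^2e^(−10μ) · μ^6e^(−45.08μ) = μ^8e^(−55.08μ), i.e. Gamma(9, 55.08).
Mode = (a−1)/b = 8/55.08 ≈ 0.145.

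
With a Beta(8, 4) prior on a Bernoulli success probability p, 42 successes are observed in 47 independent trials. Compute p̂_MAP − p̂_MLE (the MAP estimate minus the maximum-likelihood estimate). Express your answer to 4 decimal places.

Posterior is Beta(50, 9); MAP = (50−1)/(59−2) = 49/57 ≈ 0.85965.
MLE ignores the prior: p̂_MLE = k/n = 42/47 ≈ 0.89362.
Difference = 49/57 − 42/47 = -91/2679 ≈ -0.0340.

MAP − MLE = -0.0340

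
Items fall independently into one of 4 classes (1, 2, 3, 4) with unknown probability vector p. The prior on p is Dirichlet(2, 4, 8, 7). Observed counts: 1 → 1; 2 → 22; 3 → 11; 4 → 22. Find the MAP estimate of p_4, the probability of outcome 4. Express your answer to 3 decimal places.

The posterior is Dirichlet(αᵢ + nᵢ) = Dirichlet(3, 26, 19, 29).
For a Dirichlet(a₁,…,a_K) with all aᵢ > 1, the mode has j-th component (aⱼ − 1)/(Σaᵢ − K).
Here Σaᵢ = 77 and K = 4, so p_4 = (29 − 1)/(77 − 4) = 28/73 ≈ 0.384.

MAP estimate: 0.384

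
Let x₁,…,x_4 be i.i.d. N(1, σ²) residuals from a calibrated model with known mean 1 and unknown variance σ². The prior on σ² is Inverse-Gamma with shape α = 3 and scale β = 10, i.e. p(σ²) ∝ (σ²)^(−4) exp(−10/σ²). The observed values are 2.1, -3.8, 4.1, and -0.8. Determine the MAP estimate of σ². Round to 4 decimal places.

σ̂²_MAP = 4.7583

Sum of squared deviations about the known mean: SS = (2.1−1)² + (-3.8−1)² + (4.1−1)² + (-0.8−1)² = 37.1.
The Normal likelihood contributes (σ²)^(−n/2) exp(−SS/(2σ²)), so the posterior is Inverse-Gamma(α + n/2, β + SS/2) = Inverse-Gamma(5, 28.55).
The mode of Inverse-Gamma(a, b) is b/(a+1) = 28.55/6 ≈ 4.7583.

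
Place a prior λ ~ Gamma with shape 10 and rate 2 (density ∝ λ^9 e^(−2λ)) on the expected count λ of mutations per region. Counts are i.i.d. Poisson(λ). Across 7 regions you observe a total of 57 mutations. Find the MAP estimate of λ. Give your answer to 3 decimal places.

λ̂_MAP = 7.333

Σxᵢ = 57, n = 7.
Posterior ∝ λ^9e^(−2λ) · λ^57e^(−7λ) = λ^66e^(−9λ), i.e. Gamma(shape=67, rate=9).
The mode of a Gamma(a, b) with a ≥ 1 (shape–rate) is (a−1)/b = 66/9 ≈ 7.333.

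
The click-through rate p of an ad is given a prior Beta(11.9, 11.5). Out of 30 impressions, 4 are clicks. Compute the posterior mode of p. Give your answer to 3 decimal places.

p̂_MAP = 0.290

Prior: Beta(11.9, 11.5).
Data: 4 successes in 30 trials. The binomial likelihood contributes p^4(1−p)^26, so the posterior is Beta(11.9+4, 11.5+26) = Beta(15.9, 37.5).
For Beta(a, b) with a, b > 1 the mode is (a−1)/(a+b−2) = 14.9/51.4 ≈ 0.290.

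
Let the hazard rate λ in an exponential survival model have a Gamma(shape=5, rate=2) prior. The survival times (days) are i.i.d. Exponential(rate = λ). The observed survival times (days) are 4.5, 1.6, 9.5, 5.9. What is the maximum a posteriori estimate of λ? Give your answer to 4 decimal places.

λ̂_MAP = 0.3404

The Exponential(rate=λ) likelihood is ∝ λ^n e^(−λΣtᵢ). Here n = 4 and Σtᵢ = 4.5 + 1.6 + 9.5 + 5.9 = 21.5.
Posterior ∝ λ^4e^(−2λ) · λ^4e^(−21.5λ) = λ^8e^(−23.5λ), i.e. Gamma(9, 23.5).
Mode = (a−1)/b = 8/23.5 ≈ 0.3404.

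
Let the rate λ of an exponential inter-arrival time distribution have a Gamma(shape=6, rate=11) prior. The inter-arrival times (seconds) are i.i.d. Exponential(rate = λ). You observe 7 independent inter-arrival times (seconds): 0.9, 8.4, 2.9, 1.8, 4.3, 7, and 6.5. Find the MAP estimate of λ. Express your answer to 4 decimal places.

The Exponential(rate=λ) likelihood is ∝ λ^n e^(−λΣtᵢ). Here n = 7 and Σtᵢ = 0.9 + 8.4 + 2.9 + 1.8 + 4.3 + 7 + 6.5 = 31.8.
Posterior ∝ λ^5e^(−11λ) · λ^7e^(−31.8λ) = λ^12e^(−42.8λ), i.e. Gamma(13, 42.8).
Mode = (a−1)/b = 12/42.8 ≈ 0.2804.

λ̂_MAP = 0.2804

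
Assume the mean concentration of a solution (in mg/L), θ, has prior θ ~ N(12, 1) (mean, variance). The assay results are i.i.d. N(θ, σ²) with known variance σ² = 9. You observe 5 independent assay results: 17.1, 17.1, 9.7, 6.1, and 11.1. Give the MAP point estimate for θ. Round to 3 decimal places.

n = 5; x̄ = (17.1 + 17.1 + 9.7 + 6.1 + 11.1)/5 = 61.1/5 = 12.22.
For a Normal prior and Normal likelihood with known variance, the posterior is Normal; its mode equals its mean, the precision-weighted average.
Prior precision 1/σ₀² = 1/1 = 1; data precision n/σ² = 5/9.
θ̂ = (1·12 + (5/9)·12.22) / (1 + 5/9) = (1691/90)/(14/9) = 1691/140 ≈ 12.079.

θ̂_MAP = 12.079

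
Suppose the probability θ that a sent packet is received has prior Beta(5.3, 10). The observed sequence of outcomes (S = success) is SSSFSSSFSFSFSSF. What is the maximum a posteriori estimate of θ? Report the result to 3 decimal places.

Prior: Beta(5.3, 10).
Data: 10 successes in 15 trials (from the sequence). The binomial likelihood contributes θ^10(1−θ)^5, so the posterior is Beta(5.3+10, 10+5) = Beta(15.3, 15).
For Beta(a, b) with a, b > 1 the mode is (a−1)/(a+b−2) = 14.3/28.3 ≈ 0.505.

θ̂_MAP = 0.505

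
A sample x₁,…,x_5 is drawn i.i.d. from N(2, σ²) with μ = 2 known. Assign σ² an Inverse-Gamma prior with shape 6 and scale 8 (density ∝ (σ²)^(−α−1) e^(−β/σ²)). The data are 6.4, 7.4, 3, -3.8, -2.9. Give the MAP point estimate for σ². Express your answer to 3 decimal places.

σ̂²_MAP = 6.483

Sum of squared deviations about the known mean: SS = (6.4−2)² + (7.4−2)² + (3−2)² + (-3.8−2)² + (-2.9−2)² = 107.17.
The Normal likelihood contributes (σ²)^(−n/2) exp(−SS/(2σ²)), so the posterior is Inverse-Gamma(α + n/2, β + SS/2) = Inverse-Gamma(8.5, 61.585).
The mode of Inverse-Gamma(a, b) is b/(a+1) = 61.585/9.5 ≈ 6.483.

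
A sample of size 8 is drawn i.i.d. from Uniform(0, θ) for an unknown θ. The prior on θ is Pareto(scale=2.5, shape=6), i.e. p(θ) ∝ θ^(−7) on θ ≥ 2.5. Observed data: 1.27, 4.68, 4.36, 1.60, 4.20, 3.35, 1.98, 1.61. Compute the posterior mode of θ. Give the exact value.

The Uniform(0, θ) likelihood is θ^(−n) for θ ≥ max(xᵢ), zero otherwise. Here max(xᵢ) = 4.68.
Posterior ∝ θ^(−7) · θ^(−8) = θ^(−15) on θ ≥ max(2.5, 4.68) = 4.68.
This density is strictly decreasing in θ, so the posterior mode lies at the lower boundary of the support.

θ̂_MAP = 4.68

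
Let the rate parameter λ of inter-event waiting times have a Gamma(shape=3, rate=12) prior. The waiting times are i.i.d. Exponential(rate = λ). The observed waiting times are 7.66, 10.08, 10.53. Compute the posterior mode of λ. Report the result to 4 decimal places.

The Exponential(rate=λ) likelihood is ∝ λ^n e^(−λΣtᵢ). Here n = 3 and Σtᵢ = 7.66 + 10.08 + 10.53 = 28.27.
Posterior ∝ λ^2e^(−12λ) · λ^3e^(−28.27λ) = λ^5e^(−40.27λ), i.e. Gamma(6, 40.27).
Mode = (a−1)/b = 5/40.27 ≈ 0.1242.

λ̂_MAP = 0.1242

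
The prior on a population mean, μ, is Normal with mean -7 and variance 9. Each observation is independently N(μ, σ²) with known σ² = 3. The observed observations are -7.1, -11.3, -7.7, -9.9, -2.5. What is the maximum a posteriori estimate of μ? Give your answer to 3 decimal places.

n = 5; x̄ = ((-7.1) + (-11.3) + (-7.7) + (-9.9) + (-2.5))/5 = -38.5/5 = -7.7.
For a Normal prior and Normal likelihood with known variance, the posterior is Normal; its mode equals its mean, the precision-weighted average.
Prior precision 1/σ₀² = 1/9; data precision n/σ² = 5/3.
μ̂ = ((1/9)·(-7) + (5/3)·(-7.7)) / (1/9 + 5/3) = (-245/18)/(16/9) = -7.65625 ≈ -7.656.

μ̂_MAP = -7.656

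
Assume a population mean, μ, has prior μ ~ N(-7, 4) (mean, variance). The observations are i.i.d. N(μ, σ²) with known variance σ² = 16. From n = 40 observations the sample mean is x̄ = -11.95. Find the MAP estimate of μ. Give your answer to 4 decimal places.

μ̂_MAP = -11.5000

n = 40, x̄ = -11.95.
For a Normal prior and Normal likelihood with known variance, the posterior is Normal; its mode equals its mean, the precision-weighted average.
Prior precision 1/σ₀² = 1/4 = 0.25; data precision n/σ² = 40/16 = 2.5.
μ̂ = (0.25·(-7) + 2.5·(-11.95)) / (0.25 + 2.5) = (-31.625)/2.75 = -11.5000.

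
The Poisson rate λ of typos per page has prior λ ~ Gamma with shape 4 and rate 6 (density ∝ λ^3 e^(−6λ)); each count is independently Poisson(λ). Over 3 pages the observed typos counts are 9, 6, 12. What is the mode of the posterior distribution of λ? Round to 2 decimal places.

λ̂_MAP = 3.33

Σxᵢ = 9+6+12 = 27, with n = 3.
Posterior ∝ λ^3e^(−6λ) · λ^27e^(−3λ) = λ^30e^(−9λ), i.e. Gamma(shape=31, rate=9).
The mode of a Gamma(a, b) with a ≥ 1 (shape–rate) is (a−1)/b = 30/9 ≈ 3.33.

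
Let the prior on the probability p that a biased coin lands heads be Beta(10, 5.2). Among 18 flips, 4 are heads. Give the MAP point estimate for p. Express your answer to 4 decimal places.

Prior: Beta(10, 5.2).
Data: 4 successes in 18 trials. The binomial likelihood contributes p^4(1−p)^14, so the posterior is Beta(10+4, 5.2+14) = Beta(14, 19.2).
For Beta(a, b) with a, b > 1 the mode is (a−1)/(a+b−2) = 13/31.2 ≈ 0.4167.

p̂_MAP = 0.4167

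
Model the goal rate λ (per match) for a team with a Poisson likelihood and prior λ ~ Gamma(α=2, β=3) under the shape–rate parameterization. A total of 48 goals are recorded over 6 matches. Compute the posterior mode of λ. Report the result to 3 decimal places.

Σxᵢ = 48, n = 6.
Posterior ∝ λe^(−3λ) · λ^48e^(−6λ) = λ^49e^(−9λ), i.e. Gamma(shape=50, rate=9).
The mode of a Gamma(a, b) with a ≥ 1 (shape–rate) is (a−1)/b = 49/9 ≈ 5.444.

λ̂_MAP = 5.444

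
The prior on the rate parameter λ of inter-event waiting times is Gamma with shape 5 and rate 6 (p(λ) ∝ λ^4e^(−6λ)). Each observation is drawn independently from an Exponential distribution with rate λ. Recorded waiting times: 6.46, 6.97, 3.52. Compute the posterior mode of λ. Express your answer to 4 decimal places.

The Exponential(rate=λ) likelihood is ∝ λ^n e^(−λΣtᵢ). Here n = 3 and Σtᵢ = 6.46 + 6.97 + 3.52 = 16.95.
Posterior ∝ λ^4e^(−6λ) · λ^3e^(−16.95λ) = λ^7e^(−22.95λ), i.e. Gamma(8, 22.95).
Mode = (a−1)/b = 7/22.95 ≈ 0.3050.

λ̂_MAP = 0.3050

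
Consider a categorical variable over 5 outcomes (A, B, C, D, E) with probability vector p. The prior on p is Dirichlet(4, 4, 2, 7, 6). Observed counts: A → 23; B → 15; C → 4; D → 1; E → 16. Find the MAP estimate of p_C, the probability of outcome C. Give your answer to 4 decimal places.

MAP estimate of p_C = 0.0649

The posterior is Dirichlet(αᵢ + nᵢ) = Dirichlet(27, 19, 6, 8, 22).
For a Dirichlet(a₁,…,a_K) with all aᵢ > 1, the mode has j-th component (aⱼ − 1)/(Σaᵢ − K).
Here Σaᵢ = 82 and K = 5, so p_C = (6 − 1)/(82 − 5) = 5/77 ≈ 0.0649.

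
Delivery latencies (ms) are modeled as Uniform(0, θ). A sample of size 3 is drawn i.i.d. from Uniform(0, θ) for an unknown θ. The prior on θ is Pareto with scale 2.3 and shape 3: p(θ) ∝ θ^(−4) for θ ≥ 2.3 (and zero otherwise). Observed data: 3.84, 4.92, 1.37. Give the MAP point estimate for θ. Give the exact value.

The Uniform(0, θ) likelihood is θ^(−n) for θ ≥ max(xᵢ), zero otherwise. Here max(xᵢ) = 4.92.
Posterior ∝ θ^(−4) · θ^(−3) = θ^(−7) on θ ≥ max(2.3, 4.92) = 4.92.
This density is strictly decreasing in θ, so the posterior mode lies at the lower boundary of the support.

θ̂_MAP = 4.92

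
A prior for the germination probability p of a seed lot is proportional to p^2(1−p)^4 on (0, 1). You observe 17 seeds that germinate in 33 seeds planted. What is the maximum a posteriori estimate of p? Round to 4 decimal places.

p̂_MAP = 0.4872

The prior density ∝ p^2(1−p)^4 is the kernel of Beta(3, 5).
Data: 17 successes in 33 trials. The binomial likelihood contributes p^17(1−p)^16, so the posterior is Beta(3+17, 5+16) = Beta(20, 21).
For Beta(a, b) with a, b > 1 the mode is (a−1)/(a+b−2) = 19/39 ≈ 0.4872.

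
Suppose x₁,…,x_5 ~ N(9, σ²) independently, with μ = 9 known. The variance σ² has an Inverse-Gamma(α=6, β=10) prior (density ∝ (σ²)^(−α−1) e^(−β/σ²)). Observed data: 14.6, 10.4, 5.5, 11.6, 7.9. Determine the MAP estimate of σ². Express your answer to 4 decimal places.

Sum of squared deviations about the known mean: SS = (14.6−9)² + (10.4−9)² + (5.5−9)² + (11.6−9)² + (7.9−9)² = 53.54.
The Normal likelihood contributes (σ²)^(−n/2) exp(−SS/(2σ²)), so the posterior is Inverse-Gamma(α + n/2, β + SS/2) = Inverse-Gamma(8.5, 36.77).
The mode of Inverse-Gamma(a, b) is b/(a+1) = 36.77/9.5 ≈ 3.8705.

σ̂²_MAP = 3.8705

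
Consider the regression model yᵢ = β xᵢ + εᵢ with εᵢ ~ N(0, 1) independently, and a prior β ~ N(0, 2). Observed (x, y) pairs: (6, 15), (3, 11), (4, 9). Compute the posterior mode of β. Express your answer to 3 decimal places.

β̂_MAP = 2.585

log p(β | y) = −Σ(yᵢ − βxᵢ)²/(2·1) − β²/(2·2) + const.
Setting the derivative to zero: Σxᵢ(yᵢ − βxᵢ)/1 − β/2 = 0, so β = Σxᵢyᵢ / (Σxᵢ² + σ²/τ²).
Σxᵢyᵢ = 6·15 + 3·11 + 4·9 = 159; Σxᵢ² = 61; σ²/τ² = 0.5.
β̂_MAP = 159 / (61 + 0.5) = 159/61.5 ≈ 2.585.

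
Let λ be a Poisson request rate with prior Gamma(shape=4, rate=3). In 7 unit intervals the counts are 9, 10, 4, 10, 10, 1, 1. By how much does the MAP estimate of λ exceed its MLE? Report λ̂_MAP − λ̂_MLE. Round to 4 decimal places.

Σxᵢ = 45. Posterior is Gamma(49, 10); MAP = (49−1)/10 = 48/10 ≈ 4.80000.
MLE = x̄ = 45/7 ≈ 6.42857.
Difference = 48/10 − 45/7 = -57/35 ≈ -1.6286.

MAP − MLE = -1.6286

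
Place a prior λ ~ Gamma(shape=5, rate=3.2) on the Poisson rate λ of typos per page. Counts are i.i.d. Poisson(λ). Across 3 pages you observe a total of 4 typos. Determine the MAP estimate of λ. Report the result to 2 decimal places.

λ̂_MAP = 1.29

Σxᵢ = 4, n = 3.
Posterior ∝ λ^4e^(−3.2λ) · λ^4e^(−3λ) = λ^8e^(−6.2λ), i.e. Gamma(shape=9, rate=6.2).
The mode of a Gamma(a, b) with a ≥ 1 (shape–rate) is (a−1)/b = 8/6.2 ≈ 1.29.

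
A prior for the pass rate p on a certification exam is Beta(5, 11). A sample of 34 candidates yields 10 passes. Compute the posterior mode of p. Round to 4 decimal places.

Prior: Beta(5, 11).
Data: 10 successes in 34 trials. The binomial likelihood contributes p^10(1−p)^24, so the posterior is Beta(5+10, 11+24) = Beta(15, 35).
For Beta(a, b) with a, b > 1 the mode is (a−1)/(a+b−2) = 14/48 ≈ 0.2917.

p̂_MAP = 0.2917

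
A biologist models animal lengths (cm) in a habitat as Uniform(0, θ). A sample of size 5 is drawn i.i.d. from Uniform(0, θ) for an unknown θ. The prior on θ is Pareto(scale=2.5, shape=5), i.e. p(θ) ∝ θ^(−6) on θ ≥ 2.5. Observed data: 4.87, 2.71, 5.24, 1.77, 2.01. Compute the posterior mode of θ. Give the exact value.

The Uniform(0, θ) likelihood is θ^(−n) for θ ≥ max(xᵢ), zero otherwise. Here max(xᵢ) = 5.24.
Posterior ∝ θ^(−6) · θ^(−5) = θ^(−11) on θ ≥ max(2.5, 5.24) = 5.24.
This density is strictly decreasing in θ, so the posterior mode lies at the lower boundary of the support.

θ̂_MAP = 5.24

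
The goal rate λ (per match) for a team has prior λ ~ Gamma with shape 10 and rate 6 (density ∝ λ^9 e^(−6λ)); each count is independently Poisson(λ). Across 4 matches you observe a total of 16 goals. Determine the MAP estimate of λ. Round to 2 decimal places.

λ̂_MAP = 2.50

Σxᵢ = 16, n = 4.
Posterior ∝ λ^9e^(−6λ) · λ^16e^(−4λ) = λ^25e^(−10λ), i.e. Gamma(shape=26, rate=10).
The mode of a Gamma(a, b) with a ≥ 1 (shape–rate) is (a−1)/b = 25/10 ≈ 2.50.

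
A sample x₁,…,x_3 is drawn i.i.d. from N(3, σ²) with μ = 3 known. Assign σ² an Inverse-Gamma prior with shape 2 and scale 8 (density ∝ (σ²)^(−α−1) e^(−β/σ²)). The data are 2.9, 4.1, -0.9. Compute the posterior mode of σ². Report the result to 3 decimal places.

σ̂²_MAP = 3.603

Sum of squared deviations about the known mean: SS = (2.9−3)² + (4.1−3)² + (-0.9−3)² = 16.43.
The Normal likelihood contributes (σ²)^(−n/2) exp(−SS/(2σ²)), so the posterior is Inverse-Gamma(α + n/2, β + SS/2) = Inverse-Gamma(3.5, 16.215).
The mode of Inverse-Gamma(a, b) is b/(a+1) = 16.215/4.5 ≈ 3.603.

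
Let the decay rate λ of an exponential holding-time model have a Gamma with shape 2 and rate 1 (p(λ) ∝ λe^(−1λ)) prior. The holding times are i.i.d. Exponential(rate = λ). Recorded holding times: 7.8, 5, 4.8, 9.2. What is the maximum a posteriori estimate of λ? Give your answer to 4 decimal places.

λ̂_MAP = 0.1799

The Exponential(rate=λ) likelihood is ∝ λ^n e^(−λΣtᵢ). Here n = 4 and Σtᵢ = 7.8 + 5 + 4.8 + 9.2 = 26.8.
Posterior ∝ λe^(−1λ) · λ^4e^(−26.8λ) = λ^5e^(−27.8λ), i.e. Gamma(6, 27.8).
Mode = (a−1)/b = 5/27.8 ≈ 0.1799.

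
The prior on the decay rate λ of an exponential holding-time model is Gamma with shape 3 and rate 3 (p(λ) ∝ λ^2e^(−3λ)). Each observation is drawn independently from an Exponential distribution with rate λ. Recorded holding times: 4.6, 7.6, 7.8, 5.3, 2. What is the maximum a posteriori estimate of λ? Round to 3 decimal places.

λ̂_MAP = 0.231

The Exponential(rate=λ) likelihood is ∝ λ^n e^(−λΣtᵢ). Here n = 5 and Σtᵢ = 4.6 + 7.6 + 7.8 + 5.3 + 2 = 27.3.
Posterior ∝ λ^2e^(−3λ) · λ^5e^(−27.3λ) = λ^7e^(−30.3λ), i.e. Gamma(8, 30.3).
Mode = (a−1)/b = 7/30.3 ≈ 0.231.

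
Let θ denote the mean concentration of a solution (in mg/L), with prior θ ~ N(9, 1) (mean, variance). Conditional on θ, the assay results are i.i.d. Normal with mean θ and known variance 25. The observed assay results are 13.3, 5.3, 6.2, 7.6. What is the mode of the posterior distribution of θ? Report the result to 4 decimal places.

n = 4; x̄ = (13.3 + 5.3 + 6.2 + 7.6)/4 = 32.4/4 = 8.1.
For a Normal prior and Normal likelihood with known variance, the posterior is Normal; its mode equals its mean, the precision-weighted average.
Prior precision 1/σ₀² = 1/1 = 1; data precision n/σ² = 4/25 = 0.16.
θ̂ = (1·9 + 0.16·8.1) / (1 + 0.16) = 10.296/1.16 = 1287/145 ≈ 8.8759.

θ̂_MAP = 8.8759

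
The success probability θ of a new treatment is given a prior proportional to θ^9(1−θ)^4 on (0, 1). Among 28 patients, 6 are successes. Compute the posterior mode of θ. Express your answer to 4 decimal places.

The prior density ∝ θ^9(1−θ)^4 is the kernel of Beta(10, 5).
Data: 6 successes in 28 trials. The binomial likelihood contributes θ^6(1−θ)^22, so the posterior is Beta(10+6, 5+22) = Beta(16, 27).
For Beta(a, b) with a, b > 1 the mode is (a−1)/(a+b−2) = 15/41 ≈ 0.3659.

θ̂_MAP = 0.3659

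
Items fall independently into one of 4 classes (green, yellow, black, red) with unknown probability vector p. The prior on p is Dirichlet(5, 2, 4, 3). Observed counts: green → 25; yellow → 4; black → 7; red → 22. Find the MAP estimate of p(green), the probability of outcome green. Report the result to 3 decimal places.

The posterior is Dirichlet(αᵢ + nᵢ) = Dirichlet(30, 6, 11, 25).
For a Dirichlet(a₁,…,a_K) with all aᵢ > 1, the mode has j-th component (aⱼ − 1)/(Σaᵢ − K).
Here Σaᵢ = 72 and K = 4, so p(green) = (30 − 1)/(72 − 4) = 29/68 ≈ 0.426.

MAP estimate of p(green) = 0.426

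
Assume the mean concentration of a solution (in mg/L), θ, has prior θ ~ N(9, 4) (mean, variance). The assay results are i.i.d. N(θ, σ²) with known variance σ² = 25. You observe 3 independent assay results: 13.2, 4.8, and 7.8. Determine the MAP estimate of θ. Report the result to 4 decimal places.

n = 3; x̄ = (13.2 + 4.8 + 7.8)/3 = 25.8/3 = 8.6.
For a Normal prior and Normal likelihood with known variance, the posterior is Normal; its mode equals its mean, the precision-weighted average.
Prior precision 1/σ₀² = 1/4 = 0.25; data precision n/σ² = 3/25 = 0.12.
θ̂ = (0.25·9 + 0.12·8.6) / (0.25 + 0.12) = 3.282/0.37 = 1641/185 ≈ 8.8703.

θ̂_MAP = 8.8703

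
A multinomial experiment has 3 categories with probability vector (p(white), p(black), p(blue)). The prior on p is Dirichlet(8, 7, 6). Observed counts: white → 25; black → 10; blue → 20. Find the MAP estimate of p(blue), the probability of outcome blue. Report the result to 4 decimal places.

The posterior is Dirichlet(αᵢ + nᵢ) = Dirichlet(33, 17, 26).
For a Dirichlet(a₁,…,a_K) with all aᵢ > 1, the mode has j-th component (aⱼ − 1)/(Σaᵢ − K).
Here Σaᵢ = 76 and K = 3, so p(blue) = (26 − 1)/(76 − 3) = 25/73 ≈ 0.3425.

MAP estimate of p(blue) = 0.3425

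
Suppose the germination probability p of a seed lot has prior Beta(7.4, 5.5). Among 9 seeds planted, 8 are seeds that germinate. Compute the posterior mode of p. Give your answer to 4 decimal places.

p̂_MAP = 0.7236

Prior: Beta(7.4, 5.5).
Data: 8 successes in 9 trials. The binomial likelihood contributes p^8(1−p)^1, so the posterior is Beta(7.4+8, 5.5+1) = Beta(15.4, 6.5).
For Beta(a, b) with a, b > 1 the mode is (a−1)/(a+b−2) = 14.4/19.9 ≈ 0.7236.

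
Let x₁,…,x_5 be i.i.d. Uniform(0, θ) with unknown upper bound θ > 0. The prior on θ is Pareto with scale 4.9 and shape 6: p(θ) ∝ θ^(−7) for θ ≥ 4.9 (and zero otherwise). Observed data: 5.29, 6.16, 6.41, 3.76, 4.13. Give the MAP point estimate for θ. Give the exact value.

The Uniform(0, θ) likelihood is θ^(−n) for θ ≥ max(xᵢ), zero otherwise. Here max(xᵢ) = 6.41.
Posterior ∝ θ^(−7) · θ^(−5) = θ^(−12) on θ ≥ max(4.9, 6.41) = 6.41.
This density is strictly decreasing in θ, so the posterior mode lies at the lower boundary of the support.

θ̂_MAP = 6.41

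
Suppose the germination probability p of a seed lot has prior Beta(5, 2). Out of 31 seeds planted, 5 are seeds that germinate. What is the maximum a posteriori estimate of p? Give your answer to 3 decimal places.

p̂_MAP = 0.250

Prior: Beta(5, 2).
Data: 5 successes in 31 trials. The binomial likelihood contributes p^5(1−p)^26, so the posterior is Beta(5+5, 2+26) = Beta(10, 28).
For Beta(a, b) with a, b > 1 the mode is (a−1)/(a+b−2) = 9/36 ≈ 0.250.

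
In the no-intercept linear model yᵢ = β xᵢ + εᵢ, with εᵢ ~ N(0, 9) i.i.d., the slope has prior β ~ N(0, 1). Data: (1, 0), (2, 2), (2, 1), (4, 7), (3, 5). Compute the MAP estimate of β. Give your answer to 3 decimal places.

log p(β | y) = −Σ(yᵢ − βxᵢ)²/(2·9) − β²/(2·1) + const.
Setting the derivative to zero: Σxᵢ(yᵢ − βxᵢ)/9 − β/1 = 0, so β = Σxᵢyᵢ / (Σxᵢ² + σ²/τ²).
Σxᵢyᵢ = 1·0 + 2·2 + 2·1 + 4·7 + 3·5 = 49; Σxᵢ² = 34; σ²/τ² = 9.
β̂_MAP = 49 / (34 + 9) = 49/43 ≈ 1.140.

β̂_MAP = 1.140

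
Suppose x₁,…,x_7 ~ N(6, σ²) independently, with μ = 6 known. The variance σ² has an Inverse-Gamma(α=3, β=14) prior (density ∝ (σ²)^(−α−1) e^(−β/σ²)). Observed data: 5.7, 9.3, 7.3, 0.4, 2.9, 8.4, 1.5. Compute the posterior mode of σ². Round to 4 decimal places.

Sum of squared deviations about the known mean: SS = (5.7−6)² + (9.3−6)² + (7.3−6)² + (0.4−6)² + (2.9−6)² + (8.4−6)² + (1.5−6)² = 79.65.
The Normal likelihood contributes (σ²)^(−n/2) exp(−SS/(2σ²)), so the posterior is Inverse-Gamma(α + n/2, β + SS/2) = Inverse-Gamma(6.5, 53.825).
The mode of Inverse-Gamma(a, b) is b/(a+1) = 53.825/7.5 ≈ 7.1767.

σ̂²_MAP = 7.1767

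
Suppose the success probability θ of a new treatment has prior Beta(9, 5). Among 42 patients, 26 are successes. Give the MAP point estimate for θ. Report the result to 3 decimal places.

θ̂_MAP = 0.630

Prior: Beta(9, 5).
Data: 26 successes in 42 trials. The binomial likelihood contributes θ^26(1−θ)^16, so the posterior is Beta(9+26, 5+16) = Beta(35, 21).
For Beta(a, b) with a, b > 1 the mode is (a−1)/(a+b−2) = 34/54 ≈ 0.630.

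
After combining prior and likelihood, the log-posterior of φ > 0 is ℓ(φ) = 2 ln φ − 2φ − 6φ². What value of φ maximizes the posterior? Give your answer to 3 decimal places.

φ̂_MAP = 0.333

ℓ'(φ) = 2/φ − 2 − 12φ. Setting this to zero and multiplying by φ: 12φ² + 2φ − 2 = 0.
φ = (−2 + √(2² + 4·12·2)) / (2·12) = (−2 + √100) / 24 = (−2 + 10)/24 = 1/3.
ℓ''(φ) = −2/φ² − 12 < 0, confirming a maximum.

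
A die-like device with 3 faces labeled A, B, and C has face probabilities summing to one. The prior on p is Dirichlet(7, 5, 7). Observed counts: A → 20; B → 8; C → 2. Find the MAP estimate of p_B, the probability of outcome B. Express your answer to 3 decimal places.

The posterior is Dirichlet(αᵢ + nᵢ) = Dirichlet(27, 13, 9).
For a Dirichlet(a₁,…,a_K) with all aᵢ > 1, the mode has j-th component (aⱼ − 1)/(Σaᵢ − K).
Here Σaᵢ = 49 and K = 3, so p_B = (13 − 1)/(49 − 3) = 12/46 ≈ 0.261.

MAP estimate of p_B = 0.261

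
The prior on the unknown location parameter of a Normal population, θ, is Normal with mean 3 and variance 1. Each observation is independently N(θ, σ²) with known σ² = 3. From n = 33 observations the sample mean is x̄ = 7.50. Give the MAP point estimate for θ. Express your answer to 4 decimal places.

n = 33, x̄ = 7.50.
For a Normal prior and Normal likelihood with known variance, the posterior is Normal; its mode equals its mean, the precision-weighted average.
Prior precision 1/σ₀² = 1/1 = 1; data precision n/σ² = 33/3 = 11.
θ̂ = (1·3 + 11·7.5) / (1 + 11) = 85.5/12 = 7.1250.

θ̂_MAP = 7.1250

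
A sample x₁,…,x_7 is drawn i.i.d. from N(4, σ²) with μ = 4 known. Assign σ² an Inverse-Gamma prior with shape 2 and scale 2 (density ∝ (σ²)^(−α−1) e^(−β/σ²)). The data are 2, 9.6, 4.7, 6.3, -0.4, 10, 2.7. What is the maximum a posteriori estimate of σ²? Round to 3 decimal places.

Sum of squared deviations about the known mean: SS = (2−4)² + (9.6−4)² + (4.7−4)² + (6.3−4)² + (-0.4−4)² + (10−4)² + (2.7−4)² = 98.19.
The Normal likelihood contributes (σ²)^(−n/2) exp(−SS/(2σ²)), so the posterior is Inverse-Gamma(α + n/2, β + SS/2) = Inverse-Gamma(5.5, 51.095).
The mode of Inverse-Gamma(a, b) is b/(a+1) = 51.095/6.5 ≈ 7.861.

σ̂²_MAP = 7.861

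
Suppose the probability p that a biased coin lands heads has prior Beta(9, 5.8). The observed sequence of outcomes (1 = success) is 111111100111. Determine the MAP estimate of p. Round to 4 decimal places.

Prior: Beta(9, 5.8).
Data: 10 successes in 12 trials (from the sequence). The binomial likelihood contributes p^10(1−p)^2, so the posterior is Beta(9+10, 5.8+2) = Beta(19, 7.8).
For Beta(a, b) with a, b > 1 the mode is (a−1)/(a+b−2) = 18/24.8 ≈ 0.7258.

p̂_MAP = 0.7258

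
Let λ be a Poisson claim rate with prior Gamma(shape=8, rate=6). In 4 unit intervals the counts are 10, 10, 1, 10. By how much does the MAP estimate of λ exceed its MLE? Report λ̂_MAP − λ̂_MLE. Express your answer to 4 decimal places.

Σxᵢ = 31. Posterior is Gamma(39, 10); MAP = (39−1)/10 = 38/10 ≈ 3.80000.
MLE = x̄ = 31/4 ≈ 7.75000.
Difference = 38/10 − 31/4 = -79/20 ≈ -3.9500.

MAP − MLE = -3.9500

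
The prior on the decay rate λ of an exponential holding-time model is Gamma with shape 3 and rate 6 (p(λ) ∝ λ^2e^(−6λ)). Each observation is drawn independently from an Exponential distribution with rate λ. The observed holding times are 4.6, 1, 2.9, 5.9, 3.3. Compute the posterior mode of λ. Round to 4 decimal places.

The Exponential(rate=λ) likelihood is ∝ λ^n e^(−λΣtᵢ). Here n = 5 and Σtᵢ = 4.6 + 1 + 2.9 + 5.9 + 3.3 = 17.7.
Posterior ∝ λ^2e^(−6λ) · λ^5e^(−17.7λ) = λ^7e^(−23.7λ), i.e. Gamma(8, 23.7).
Mode = (a−1)/b = 7/23.7 ≈ 0.2954.

λ̂_MAP = 0.2954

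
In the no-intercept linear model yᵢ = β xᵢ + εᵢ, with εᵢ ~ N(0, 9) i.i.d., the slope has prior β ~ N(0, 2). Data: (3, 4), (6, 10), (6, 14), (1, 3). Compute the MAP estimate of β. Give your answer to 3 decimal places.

log p(β | y) = −Σ(yᵢ − βxᵢ)²/(2·9) − β²/(2·2) + const.
Setting the derivative to zero: Σxᵢ(yᵢ − βxᵢ)/9 − β/2 = 0, so β = Σxᵢyᵢ / (Σxᵢ² + σ²/τ²).
Σxᵢyᵢ = 3·4 + 6·10 + 6·14 + 1·3 = 159; Σxᵢ² = 82; σ²/τ² = 4.5.
β̂_MAP = 159 / (82 + 4.5) = 159/86.5 ≈ 1.838.

β̂_MAP = 1.838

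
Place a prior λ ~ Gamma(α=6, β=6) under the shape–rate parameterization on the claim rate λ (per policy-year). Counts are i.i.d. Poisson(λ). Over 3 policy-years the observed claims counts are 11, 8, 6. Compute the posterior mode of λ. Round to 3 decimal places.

λ̂_MAP = 3.333

Σxᵢ = 11+8+6 = 25, with n = 3.
Posterior ∝ λ^5e^(−6λ) · λ^25e^(−3λ) = λ^30e^(−9λ), i.e. Gamma(shape=31, rate=9).
The mode of a Gamma(a, b) with a ≥ 1 (shape–rate) is (a−1)/b = 30/9 ≈ 3.333.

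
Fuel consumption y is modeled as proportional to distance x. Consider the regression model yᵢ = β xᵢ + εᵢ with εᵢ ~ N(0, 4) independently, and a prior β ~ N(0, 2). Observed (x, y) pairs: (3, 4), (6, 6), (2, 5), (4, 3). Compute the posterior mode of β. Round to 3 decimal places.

β̂_MAP = 1.045

log p(β | y) = −Σ(yᵢ − βxᵢ)²/(2·4) − β²/(2·2) + const.
Setting the derivative to zero: Σxᵢ(yᵢ − βxᵢ)/4 − β/2 = 0, so β = Σxᵢyᵢ / (Σxᵢ² + σ²/τ²).
Σxᵢyᵢ = 3·4 + 6·6 + 2·5 + 4·3 = 70; Σxᵢ² = 65; σ²/τ² = 2.
β̂_MAP = 70 / (65 + 2) = 70/67 ≈ 1.045.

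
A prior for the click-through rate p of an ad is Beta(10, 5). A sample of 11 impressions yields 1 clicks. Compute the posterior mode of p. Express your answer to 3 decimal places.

p̂_MAP = 0.417

Prior: Beta(10, 5).
Data: 1 success in 11 trials. The binomial likelihood contributes p(1−p)^10, so the posterior is Beta(10+1, 5+10) = Beta(11, 15).
For Beta(a, b) with a, b > 1 the mode is (a−1)/(a+b−2) = 10/24 ≈ 0.417.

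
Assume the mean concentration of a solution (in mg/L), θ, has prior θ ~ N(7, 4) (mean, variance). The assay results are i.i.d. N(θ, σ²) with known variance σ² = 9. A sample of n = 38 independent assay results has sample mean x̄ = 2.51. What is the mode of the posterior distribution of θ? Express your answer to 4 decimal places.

n = 38, x̄ = 2.51.
For a Normal prior and Normal likelihood with known variance, the posterior is Normal; its mode equals its mean, the precision-weighted average.
Prior precision 1/σ₀² = 1/4 = 0.25; data precision n/σ² = 38/9.
θ̂ = (0.25·7 + (38/9)·2.51) / (0.25 + 38/9) = (11113/900)/(161/36) = 11113/4025 ≈ 2.7610.

θ̂_MAP = 2.7610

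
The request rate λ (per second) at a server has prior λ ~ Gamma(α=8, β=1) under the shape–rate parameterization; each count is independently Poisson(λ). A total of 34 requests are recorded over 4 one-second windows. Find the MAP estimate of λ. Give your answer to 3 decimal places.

Σxᵢ = 34, n = 4.
Posterior ∝ λ^7e^(−1λ) · λ^34e^(−4λ) = λ^41e^(−5λ), i.e. Gamma(shape=42, rate=5).
The mode of a Gamma(a, b) with a ≥ 1 (shape–rate) is (a−1)/b = 41/5 ≈ 8.200.

λ̂_MAP = 8.200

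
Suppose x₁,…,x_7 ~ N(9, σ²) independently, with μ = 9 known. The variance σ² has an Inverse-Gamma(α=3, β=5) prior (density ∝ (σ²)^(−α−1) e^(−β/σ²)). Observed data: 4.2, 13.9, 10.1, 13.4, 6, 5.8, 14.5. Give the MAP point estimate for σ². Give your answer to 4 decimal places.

σ̂²_MAP = 8.4740

Sum of squared deviations about the known mean: SS = (4.2−9)² + (13.9−9)² + (10.1−9)² + (13.4−9)² + (6−9)² + (5.8−9)² + (14.5−9)² = 117.11.
The Normal likelihood contributes (σ²)^(−n/2) exp(−SS/(2σ²)), so the posterior is Inverse-Gamma(α + n/2, β + SS/2) = Inverse-Gamma(6.5, 63.555).
The mode of Inverse-Gamma(a, b) is b/(a+1) = 63.555/7.5 ≈ 8.4740.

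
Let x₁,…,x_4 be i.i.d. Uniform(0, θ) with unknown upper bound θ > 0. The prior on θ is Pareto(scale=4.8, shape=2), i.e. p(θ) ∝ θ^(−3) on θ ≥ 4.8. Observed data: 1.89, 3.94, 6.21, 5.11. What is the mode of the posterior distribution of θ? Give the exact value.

θ̂_MAP = 6.21

The Uniform(0, θ) likelihood is θ^(−n) for θ ≥ max(xᵢ), zero otherwise. Here max(xᵢ) = 6.21.
Posterior ∝ θ^(−3) · θ^(−4) = θ^(−7) on θ ≥ max(4.8, 6.21) = 6.21.
This density is strictly decreasing in θ, so the posterior mode lies at the lower boundary of the support.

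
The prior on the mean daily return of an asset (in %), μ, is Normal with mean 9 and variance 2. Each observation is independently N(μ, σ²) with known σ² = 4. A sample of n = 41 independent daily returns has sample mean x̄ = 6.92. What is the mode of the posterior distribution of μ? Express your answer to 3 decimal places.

n = 41, x̄ = 6.92.
For a Normal prior and Normal likelihood with known variance, the posterior is Normal; its mode equals its mean, the precision-weighted average.
Prior precision 1/σ₀² = 1/2 = 0.5; data precision n/σ² = 41/4 = 10.25.
μ̂ = (0.5·9 + 10.25·6.92) / (0.5 + 10.25) = 75.43/10.75 = 7543/1075 ≈ 7.017.

μ̂_MAP = 7.017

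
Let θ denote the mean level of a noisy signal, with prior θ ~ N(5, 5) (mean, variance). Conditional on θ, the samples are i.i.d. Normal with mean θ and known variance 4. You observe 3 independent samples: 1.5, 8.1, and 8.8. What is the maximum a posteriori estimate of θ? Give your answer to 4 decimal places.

θ̂_MAP = 5.8947

n = 3; x̄ = (1.5 + 8.1 + 8.8)/3 = 18.4/3 = 92/15 ≈ 6.1333.
For a Normal prior and Normal likelihood with known variance, the posterior is Normal; its mode equals its mean, the precision-weighted average.
Prior precision 1/σ₀² = 1/5 = 0.2; data precision n/σ² = 3/4 = 0.75.
θ̂ = (0.2·5 + 0.75·(92/15)) / (0.2 + 0.75) = 5.6/0.95 = 112/19 ≈ 5.8947.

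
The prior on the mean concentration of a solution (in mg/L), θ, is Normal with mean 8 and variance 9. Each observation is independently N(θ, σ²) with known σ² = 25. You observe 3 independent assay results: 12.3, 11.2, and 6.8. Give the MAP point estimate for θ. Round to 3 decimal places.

n = 3; x̄ = (12.3 + 11.2 + 6.8)/3 = 30.3/3 = 10.1.
For a Normal prior and Normal likelihood with known variance, the posterior is Normal; its mode equals its mean, the precision-weighted average.
Prior precision 1/σ₀² = 1/9; data precision n/σ² = 3/25 = 0.12.
θ̂ = ((1/9)·8 + 0.12·10.1) / (1/9 + 0.12) = (4727/2250)/(52/225) = 4727/520 ≈ 9.090.

θ̂_MAP = 9.090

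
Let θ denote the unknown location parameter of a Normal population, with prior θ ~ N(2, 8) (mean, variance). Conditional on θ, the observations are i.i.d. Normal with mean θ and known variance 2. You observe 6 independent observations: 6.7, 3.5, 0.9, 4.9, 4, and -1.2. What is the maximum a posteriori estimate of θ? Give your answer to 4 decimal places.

θ̂_MAP = 3.0880

n = 6; x̄ = (6.7 + 3.5 + 0.9 + 4.9 + 4 + (-1.2))/6 = 18.8/6 = 47/15 ≈ 3.1333.
For a Normal prior and Normal likelihood with known variance, the posterior is Normal; its mode equals its mean, the precision-weighted average.
Prior precision 1/σ₀² = 1/8 = 0.125; data precision n/σ² = 6/2 = 3.
θ̂ = (0.125·2 + 3·(47/15)) / (0.125 + 3) = 9.65/3.125 = 3.0880.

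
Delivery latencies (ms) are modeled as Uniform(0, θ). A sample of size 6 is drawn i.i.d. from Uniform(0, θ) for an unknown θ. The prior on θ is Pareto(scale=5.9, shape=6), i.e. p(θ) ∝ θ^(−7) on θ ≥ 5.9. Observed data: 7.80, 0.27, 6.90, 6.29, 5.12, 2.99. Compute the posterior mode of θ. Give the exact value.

θ̂_MAP = 7.80

The Uniform(0, θ) likelihood is θ^(−n) for θ ≥ max(xᵢ), zero otherwise. Here max(xᵢ) = 7.80.
Posterior ∝ θ^(−7) · θ^(−6) = θ^(−13) on θ ≥ max(5.9, 7.80) = 7.80.
This density is strictly decreasing in θ, so the posterior mode lies at the lower boundary of the support.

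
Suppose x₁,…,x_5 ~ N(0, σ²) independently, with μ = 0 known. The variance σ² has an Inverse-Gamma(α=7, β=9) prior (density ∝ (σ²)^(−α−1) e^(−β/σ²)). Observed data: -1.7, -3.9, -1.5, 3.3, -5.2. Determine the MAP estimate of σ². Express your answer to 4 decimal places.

σ̂²_MAP = 3.6324

Sum of squared deviations about the known mean: SS = (-1.7−0)² + (-3.9−0)² + (-1.5−0)² + (3.3−0)² + (-5.2−0)² = 58.28.
The Normal likelihood contributes (σ²)^(−n/2) exp(−SS/(2σ²)), so the posterior is Inverse-Gamma(α + n/2, β + SS/2) = Inverse-Gamma(9.5, 38.14).
The mode of Inverse-Gamma(a, b) is b/(a+1) = 38.14/10.5 ≈ 3.6324.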